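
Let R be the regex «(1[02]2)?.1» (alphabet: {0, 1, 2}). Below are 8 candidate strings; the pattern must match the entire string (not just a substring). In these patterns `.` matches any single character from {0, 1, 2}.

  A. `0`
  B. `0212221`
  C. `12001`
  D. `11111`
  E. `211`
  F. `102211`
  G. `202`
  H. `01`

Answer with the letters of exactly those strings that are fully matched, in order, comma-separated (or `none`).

A → no match — must end with `1`
B → no match
C → no match
D → no match
E → no match
F → no match
G → no match — must end with `1`
H → match

H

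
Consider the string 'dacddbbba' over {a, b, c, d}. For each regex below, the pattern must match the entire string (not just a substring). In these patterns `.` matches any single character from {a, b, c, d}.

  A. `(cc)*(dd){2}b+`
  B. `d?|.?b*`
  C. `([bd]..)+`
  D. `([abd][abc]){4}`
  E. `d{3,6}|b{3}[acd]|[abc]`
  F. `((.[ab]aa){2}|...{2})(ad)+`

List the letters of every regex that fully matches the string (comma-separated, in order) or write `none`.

A → no match — must end with 'b'
B → no match
C → match
D → no match
E → no match
F → no match — must end with 'ad'

C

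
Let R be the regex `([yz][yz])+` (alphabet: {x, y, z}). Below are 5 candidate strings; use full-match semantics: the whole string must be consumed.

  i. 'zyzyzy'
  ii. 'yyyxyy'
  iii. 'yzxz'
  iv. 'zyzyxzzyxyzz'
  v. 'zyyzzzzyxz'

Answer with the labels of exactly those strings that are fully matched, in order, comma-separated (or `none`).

i. 'zyzyzy' → match
ii. 'yyyxyy' → no match
iii. 'yzxz' → no match
iv. 'zyzyxzzyxyzz' → no match
v. 'zyyzzzzyxz' → no match

i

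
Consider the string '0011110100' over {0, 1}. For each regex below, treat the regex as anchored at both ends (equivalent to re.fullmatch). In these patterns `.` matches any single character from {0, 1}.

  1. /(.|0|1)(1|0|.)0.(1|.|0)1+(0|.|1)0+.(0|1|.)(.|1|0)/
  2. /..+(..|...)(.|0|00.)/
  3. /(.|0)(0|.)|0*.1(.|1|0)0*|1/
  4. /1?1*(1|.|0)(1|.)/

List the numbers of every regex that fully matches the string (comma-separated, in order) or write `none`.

2

1 → no match
2 → match
3 → no match
4 → no match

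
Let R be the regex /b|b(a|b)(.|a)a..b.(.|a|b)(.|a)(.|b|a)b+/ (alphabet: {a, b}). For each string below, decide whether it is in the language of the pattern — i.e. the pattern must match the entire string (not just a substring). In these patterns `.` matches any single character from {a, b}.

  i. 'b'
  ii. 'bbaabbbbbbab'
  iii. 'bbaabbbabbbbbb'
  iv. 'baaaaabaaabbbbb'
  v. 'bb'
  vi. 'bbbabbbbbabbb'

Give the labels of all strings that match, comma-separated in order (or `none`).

i, ii, iii, iv, vi

i. 'b' → match
ii. 'bbaabbbbbbab' → match
iii → match
iv → match
v. 'bb' → no match
vi → match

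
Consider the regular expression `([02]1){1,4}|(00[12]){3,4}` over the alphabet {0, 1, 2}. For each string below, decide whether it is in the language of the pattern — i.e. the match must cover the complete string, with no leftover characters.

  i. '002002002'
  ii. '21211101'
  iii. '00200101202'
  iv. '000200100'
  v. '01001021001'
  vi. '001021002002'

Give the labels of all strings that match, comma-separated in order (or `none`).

i → match
ii → no match
iii → no match
iv → no match
v → no match
vi → no match

i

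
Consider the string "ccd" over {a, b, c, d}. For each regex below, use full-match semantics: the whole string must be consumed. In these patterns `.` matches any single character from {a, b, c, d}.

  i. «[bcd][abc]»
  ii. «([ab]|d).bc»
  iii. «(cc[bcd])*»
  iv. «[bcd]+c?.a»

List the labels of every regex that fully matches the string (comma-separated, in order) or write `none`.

iii

i → no match
ii → no match — must end with "bc"
iii → match
iv → no match — must end with "a"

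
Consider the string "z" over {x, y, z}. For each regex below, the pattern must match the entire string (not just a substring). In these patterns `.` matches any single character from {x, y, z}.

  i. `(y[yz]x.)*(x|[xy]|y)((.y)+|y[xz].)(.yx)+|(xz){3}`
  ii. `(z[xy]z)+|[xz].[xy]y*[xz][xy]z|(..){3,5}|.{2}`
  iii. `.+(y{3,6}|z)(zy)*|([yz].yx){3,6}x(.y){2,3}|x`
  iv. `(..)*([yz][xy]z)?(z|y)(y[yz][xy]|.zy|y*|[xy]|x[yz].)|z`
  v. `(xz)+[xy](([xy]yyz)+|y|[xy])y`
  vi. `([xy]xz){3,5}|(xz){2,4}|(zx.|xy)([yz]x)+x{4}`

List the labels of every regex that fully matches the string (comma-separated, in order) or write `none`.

iv

i → no match
ii → no match
iii → no match
iv → match
v → no match — must start with "xz"
vi → no match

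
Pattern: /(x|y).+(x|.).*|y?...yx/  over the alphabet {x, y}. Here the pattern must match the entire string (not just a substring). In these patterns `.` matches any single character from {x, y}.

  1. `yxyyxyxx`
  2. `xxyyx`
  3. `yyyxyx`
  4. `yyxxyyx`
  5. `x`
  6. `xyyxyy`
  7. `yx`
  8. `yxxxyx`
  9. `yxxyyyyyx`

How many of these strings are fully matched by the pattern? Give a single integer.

1. `yxyyxyxx` → match
2. `xxyyx` → match
3. `yyyxyx` → match
4. `yyxxyyx` → match
5. `x` → no match
6. `xyyxyy` → match
7. `yx` → no match
8. `yxxxyx` → match
9. `yxxyyyyyx` → match
Total matched: 7

7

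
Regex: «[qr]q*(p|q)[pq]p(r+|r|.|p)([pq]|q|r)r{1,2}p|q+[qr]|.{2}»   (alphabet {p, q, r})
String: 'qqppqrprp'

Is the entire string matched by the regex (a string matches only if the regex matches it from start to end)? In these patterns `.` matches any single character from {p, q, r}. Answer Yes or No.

No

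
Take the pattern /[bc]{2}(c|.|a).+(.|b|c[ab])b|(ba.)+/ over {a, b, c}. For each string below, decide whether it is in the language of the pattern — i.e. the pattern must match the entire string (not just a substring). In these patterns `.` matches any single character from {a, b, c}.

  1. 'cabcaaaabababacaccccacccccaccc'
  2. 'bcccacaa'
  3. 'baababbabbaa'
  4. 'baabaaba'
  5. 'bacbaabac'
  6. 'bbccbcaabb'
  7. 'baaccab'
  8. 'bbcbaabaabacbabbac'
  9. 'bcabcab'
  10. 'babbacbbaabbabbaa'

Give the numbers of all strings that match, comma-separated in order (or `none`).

1 → no match
2 → no match
3 → match
4 → no match
5 → match
6 → match
7 → no match
8 → no match
9 → match
10 → no match

3, 5, 6, 9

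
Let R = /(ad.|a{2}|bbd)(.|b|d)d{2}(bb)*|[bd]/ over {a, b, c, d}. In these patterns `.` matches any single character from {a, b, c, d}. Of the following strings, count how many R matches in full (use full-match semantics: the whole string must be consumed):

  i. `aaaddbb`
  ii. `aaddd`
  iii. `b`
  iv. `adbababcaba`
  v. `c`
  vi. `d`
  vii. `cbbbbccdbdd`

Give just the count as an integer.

i → match
ii → match
iii → match
iv → no match
v → no match
vi → match
vii → no match
Total matched: 4

4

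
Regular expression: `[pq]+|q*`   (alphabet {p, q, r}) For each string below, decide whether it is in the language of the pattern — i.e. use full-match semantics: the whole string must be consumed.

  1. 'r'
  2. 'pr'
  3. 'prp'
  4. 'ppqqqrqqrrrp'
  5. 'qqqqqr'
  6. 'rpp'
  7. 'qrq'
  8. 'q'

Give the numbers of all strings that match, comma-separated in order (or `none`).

1. 'r' → no match
2. 'pr' → no match
3. 'prp' → no match
4. 'ppqqqrqqrrrp' → no match
5. 'qqqqqr' → no match
6. 'rpp' → no match
7. 'qrq' → no match
8. 'q' → match

8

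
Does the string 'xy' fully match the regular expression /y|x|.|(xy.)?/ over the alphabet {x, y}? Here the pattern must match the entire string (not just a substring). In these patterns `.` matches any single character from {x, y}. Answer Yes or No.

No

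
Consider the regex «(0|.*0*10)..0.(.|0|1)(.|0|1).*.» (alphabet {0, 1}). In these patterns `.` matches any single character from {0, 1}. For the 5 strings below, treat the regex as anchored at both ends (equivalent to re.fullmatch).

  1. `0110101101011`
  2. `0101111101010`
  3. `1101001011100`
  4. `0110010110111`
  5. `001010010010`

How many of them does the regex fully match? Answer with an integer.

4

1 → match
2 → no match
3 → match
4 → match
5. `001010010010` → match
Total matched: 4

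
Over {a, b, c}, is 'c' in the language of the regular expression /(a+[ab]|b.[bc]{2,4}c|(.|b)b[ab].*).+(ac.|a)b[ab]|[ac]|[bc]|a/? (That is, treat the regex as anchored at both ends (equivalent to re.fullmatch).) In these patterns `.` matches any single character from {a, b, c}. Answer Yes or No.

Yes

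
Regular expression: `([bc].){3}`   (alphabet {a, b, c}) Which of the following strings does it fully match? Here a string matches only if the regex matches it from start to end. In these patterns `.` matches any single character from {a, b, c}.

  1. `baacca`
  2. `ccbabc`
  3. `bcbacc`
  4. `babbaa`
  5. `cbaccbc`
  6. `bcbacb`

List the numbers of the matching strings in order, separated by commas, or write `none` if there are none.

2, 3, 6

1 → no match
2 → match
3 → match
4 → no match
5 → no match
6 → match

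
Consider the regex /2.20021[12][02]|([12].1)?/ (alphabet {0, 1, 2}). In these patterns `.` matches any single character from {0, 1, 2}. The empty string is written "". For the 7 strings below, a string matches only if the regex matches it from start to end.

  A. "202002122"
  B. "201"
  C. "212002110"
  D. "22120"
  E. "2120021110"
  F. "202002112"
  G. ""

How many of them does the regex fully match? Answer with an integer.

5

A → match
B → match
C → match
D → no match
E → no match
F → match
G → match
Total matched: 5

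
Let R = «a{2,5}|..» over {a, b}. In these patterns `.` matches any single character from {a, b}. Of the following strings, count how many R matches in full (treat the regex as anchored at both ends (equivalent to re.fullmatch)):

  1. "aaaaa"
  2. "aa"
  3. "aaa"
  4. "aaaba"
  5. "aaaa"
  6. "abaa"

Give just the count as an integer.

1 → match
2 → match
3 → match
4 → no match
5 → match
6 → no match
Total matched: 4

4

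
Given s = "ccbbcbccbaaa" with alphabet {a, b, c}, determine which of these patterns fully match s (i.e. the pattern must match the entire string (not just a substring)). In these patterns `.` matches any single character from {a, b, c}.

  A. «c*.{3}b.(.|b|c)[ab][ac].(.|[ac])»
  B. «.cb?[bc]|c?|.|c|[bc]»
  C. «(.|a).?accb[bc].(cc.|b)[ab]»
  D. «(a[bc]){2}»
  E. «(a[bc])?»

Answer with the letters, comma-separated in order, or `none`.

A

A → match
B → no match
C → no match
D → no match — must start with "a"
E → no match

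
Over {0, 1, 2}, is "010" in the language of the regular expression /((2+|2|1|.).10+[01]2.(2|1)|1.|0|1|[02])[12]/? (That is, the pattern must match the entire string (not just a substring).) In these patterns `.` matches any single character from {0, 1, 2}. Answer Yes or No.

No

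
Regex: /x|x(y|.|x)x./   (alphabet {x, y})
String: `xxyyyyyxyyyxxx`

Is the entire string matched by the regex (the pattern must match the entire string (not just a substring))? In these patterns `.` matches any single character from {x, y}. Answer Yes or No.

No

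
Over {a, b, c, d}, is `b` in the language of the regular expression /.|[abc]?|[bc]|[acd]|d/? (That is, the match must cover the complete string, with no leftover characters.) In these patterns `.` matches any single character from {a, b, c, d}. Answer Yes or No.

Yes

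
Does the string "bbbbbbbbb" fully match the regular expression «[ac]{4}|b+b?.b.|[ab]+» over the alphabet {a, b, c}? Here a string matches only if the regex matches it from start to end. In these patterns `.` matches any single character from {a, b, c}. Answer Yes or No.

Yes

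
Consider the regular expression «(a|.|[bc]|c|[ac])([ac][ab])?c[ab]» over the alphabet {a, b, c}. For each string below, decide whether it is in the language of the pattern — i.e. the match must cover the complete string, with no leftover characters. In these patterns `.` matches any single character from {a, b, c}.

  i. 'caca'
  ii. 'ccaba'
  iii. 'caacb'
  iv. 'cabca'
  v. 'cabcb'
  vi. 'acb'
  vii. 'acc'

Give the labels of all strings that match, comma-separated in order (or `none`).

iii, iv, v, vi

i → no match
ii → no match
iii → match
iv → match
v → match
vi → match
vii → no match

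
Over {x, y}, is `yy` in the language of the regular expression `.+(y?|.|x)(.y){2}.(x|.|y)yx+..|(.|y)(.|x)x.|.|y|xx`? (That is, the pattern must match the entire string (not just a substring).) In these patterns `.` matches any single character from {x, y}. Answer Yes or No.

No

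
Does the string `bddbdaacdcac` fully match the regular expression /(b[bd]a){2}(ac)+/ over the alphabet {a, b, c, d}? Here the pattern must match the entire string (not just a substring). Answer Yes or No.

No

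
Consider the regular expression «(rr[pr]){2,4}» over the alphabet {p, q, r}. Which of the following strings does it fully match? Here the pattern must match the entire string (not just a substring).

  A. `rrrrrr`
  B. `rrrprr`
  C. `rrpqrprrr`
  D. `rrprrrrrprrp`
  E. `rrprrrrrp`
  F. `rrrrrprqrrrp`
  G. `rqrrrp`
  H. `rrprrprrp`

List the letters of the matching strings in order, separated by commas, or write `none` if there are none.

A, D, E, H

A → match
B → no match
C → no match
D → match
E → match
F → no match
G → no match — must start with `rr`
H → match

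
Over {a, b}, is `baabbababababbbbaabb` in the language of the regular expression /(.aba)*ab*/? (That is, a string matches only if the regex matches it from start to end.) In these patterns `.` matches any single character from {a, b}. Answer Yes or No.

No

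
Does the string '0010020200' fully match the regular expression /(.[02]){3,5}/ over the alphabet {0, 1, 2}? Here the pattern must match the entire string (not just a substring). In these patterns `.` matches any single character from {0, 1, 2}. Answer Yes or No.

Yes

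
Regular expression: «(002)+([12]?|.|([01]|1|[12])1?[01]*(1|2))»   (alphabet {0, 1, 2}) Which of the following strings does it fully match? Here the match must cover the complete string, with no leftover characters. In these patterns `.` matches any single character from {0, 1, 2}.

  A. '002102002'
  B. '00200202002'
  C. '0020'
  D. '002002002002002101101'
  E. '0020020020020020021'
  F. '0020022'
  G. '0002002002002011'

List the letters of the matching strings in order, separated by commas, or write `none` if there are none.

C, D, E, F

A → no match
B → no match
C → match
D → match
E → match
F → match
G → no match — must start with '002'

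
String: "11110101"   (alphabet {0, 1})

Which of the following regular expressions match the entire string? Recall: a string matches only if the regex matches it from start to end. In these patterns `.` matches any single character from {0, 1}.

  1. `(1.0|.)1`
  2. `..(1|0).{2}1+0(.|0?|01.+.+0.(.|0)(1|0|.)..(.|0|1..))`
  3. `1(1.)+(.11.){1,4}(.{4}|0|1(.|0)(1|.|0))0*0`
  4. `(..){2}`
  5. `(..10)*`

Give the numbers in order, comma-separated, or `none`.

2

1 → no match
2 → match
3 → no match — must end with "0"
4 → no match
5 → no match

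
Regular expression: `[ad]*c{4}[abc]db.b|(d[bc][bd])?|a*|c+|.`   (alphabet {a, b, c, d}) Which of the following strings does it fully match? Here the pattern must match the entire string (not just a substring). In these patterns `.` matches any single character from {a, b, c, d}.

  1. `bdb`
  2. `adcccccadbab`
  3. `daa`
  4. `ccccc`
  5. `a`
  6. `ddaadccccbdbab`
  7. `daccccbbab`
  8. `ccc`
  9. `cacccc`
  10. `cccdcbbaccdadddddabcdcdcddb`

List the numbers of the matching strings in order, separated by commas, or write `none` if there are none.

1. `bdb` → no match
2. `adcccccadbab` → no match
3. `daa` → no match
4. `ccccc` → match
5. `a` → match
6 → match
7. `daccccbbab` → no match
8. `ccc` → match
9. `cacccc` → no match
10 → no match

4, 5, 6, 8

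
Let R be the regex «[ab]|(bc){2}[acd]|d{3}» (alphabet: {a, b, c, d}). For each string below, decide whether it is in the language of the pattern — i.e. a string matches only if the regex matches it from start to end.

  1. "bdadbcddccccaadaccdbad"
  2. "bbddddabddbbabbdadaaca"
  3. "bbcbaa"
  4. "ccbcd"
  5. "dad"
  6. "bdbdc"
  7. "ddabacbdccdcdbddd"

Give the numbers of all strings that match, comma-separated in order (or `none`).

none

1 → no match
2 → no match
3. "bbcbaa" → no match
4. "ccbcd" → no match
5. "dad" → no match
6. "bdbdc" → no match
7 → no match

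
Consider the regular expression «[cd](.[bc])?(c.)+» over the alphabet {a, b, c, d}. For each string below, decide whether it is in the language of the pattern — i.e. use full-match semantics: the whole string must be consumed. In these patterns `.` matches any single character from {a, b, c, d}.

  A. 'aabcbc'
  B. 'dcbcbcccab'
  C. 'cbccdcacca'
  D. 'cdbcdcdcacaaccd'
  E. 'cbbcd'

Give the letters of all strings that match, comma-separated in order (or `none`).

A → no match
B → no match
C → no match
D → no match
E → match

E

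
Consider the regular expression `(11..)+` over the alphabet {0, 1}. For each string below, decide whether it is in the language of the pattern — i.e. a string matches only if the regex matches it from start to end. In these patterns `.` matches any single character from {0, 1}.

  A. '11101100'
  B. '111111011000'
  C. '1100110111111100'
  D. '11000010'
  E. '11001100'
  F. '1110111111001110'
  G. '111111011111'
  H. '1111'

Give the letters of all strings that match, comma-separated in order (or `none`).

A → match
B → no match
C → match
D → no match
E → match
F → match
G → match
H → match

A, C, E, F, G, H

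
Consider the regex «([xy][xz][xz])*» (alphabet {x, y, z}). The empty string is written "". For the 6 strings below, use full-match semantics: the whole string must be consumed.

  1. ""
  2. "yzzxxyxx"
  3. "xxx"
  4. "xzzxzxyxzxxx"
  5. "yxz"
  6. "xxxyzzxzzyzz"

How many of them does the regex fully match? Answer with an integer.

5

1 → match
2 → no match
3 → match
4 → match
5 → match
6 → match
Total matched: 5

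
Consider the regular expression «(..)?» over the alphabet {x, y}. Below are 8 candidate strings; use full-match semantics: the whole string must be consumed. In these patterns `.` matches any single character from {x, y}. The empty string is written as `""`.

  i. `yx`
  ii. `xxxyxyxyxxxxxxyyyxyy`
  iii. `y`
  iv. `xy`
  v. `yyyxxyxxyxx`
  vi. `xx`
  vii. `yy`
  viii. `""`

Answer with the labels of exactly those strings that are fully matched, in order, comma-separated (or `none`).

i → match
ii → no match
iii → no match
iv → match
v → no match
vi → match
vii → match
viii → match

i, iv, vi, vii, viii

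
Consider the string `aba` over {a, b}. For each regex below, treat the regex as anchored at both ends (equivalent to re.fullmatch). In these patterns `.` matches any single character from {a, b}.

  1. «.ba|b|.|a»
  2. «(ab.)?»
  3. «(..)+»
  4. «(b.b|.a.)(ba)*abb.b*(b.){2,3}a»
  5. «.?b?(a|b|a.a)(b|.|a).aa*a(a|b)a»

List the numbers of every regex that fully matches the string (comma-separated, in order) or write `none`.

1 → match
2 → match
3 → no match
4 → no match
5 → no match

1, 2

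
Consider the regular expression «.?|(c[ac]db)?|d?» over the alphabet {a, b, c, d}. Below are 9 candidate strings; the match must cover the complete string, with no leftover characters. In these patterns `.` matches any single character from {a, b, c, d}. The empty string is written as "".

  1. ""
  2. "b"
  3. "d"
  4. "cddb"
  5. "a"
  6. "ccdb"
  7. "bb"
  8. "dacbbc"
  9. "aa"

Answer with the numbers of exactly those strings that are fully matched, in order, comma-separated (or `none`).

1. "" → match
2. "b" → match
3. "d" → match
4. "cddb" → no match
5. "a" → match
6. "ccdb" → match
7. "bb" → no match
8. "dacbbc" → no match
9. "aa" → no match

1, 2, 3, 5, 6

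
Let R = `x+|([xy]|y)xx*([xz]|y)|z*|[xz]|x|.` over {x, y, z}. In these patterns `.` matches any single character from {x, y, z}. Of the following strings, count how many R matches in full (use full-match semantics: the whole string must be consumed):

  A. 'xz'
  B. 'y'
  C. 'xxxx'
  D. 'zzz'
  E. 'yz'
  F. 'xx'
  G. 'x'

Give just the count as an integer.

5

A. 'xz' → no match
B. 'y' → match
C. 'xxxx' → match
D. 'zzz' → match
E. 'yz' → no match
F. 'xx' → match
G. 'x' → match
Total matched: 5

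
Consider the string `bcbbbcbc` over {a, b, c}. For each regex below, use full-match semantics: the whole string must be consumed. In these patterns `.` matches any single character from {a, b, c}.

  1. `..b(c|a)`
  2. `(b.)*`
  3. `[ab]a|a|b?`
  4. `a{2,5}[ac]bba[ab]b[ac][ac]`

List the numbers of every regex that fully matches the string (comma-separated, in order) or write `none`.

2

1 → no match
2 → match
3 → no match
4 → no match — must start with `a`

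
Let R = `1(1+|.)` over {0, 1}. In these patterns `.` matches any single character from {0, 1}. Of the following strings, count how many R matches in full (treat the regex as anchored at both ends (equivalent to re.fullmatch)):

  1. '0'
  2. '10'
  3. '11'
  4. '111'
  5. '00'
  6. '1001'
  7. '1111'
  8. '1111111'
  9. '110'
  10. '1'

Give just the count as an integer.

1 → no match — must start with '1'
2 → match
3 → match
4 → match
5 → no match — must start with '1'
6 → no match
7 → match
8 → match
9 → no match
10 → no match
Total matched: 5

5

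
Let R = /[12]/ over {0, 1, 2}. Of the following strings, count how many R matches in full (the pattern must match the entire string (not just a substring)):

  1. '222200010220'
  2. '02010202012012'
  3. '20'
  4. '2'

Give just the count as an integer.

1

1 → no match
2 → no match
3 → no match
4 → match
Total matched: 1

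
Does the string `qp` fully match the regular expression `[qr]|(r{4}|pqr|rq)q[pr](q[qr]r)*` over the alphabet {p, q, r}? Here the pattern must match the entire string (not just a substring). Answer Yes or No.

No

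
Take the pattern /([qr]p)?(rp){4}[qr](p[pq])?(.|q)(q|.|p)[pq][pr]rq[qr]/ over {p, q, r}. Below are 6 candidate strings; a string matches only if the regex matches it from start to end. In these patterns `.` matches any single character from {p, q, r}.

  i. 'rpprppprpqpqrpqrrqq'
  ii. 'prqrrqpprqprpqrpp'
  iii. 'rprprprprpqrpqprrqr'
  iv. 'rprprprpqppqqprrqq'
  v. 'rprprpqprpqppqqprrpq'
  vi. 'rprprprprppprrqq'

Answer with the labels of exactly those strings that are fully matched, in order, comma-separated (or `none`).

i → no match
ii → no match
iii → no match
iv → match
v → no match
vi → match

iv, vi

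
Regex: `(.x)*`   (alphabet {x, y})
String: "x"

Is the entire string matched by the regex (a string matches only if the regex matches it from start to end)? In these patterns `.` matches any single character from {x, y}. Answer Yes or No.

No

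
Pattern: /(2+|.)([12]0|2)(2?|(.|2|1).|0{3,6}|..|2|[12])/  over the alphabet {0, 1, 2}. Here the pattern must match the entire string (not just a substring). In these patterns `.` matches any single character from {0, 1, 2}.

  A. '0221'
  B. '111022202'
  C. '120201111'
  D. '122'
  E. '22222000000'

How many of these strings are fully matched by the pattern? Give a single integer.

A. '0221' → match
B. '111022202' → no match
C. '120201111' → no match
D. '122' → match
E. '22222000000' → match
Total matched: 3

3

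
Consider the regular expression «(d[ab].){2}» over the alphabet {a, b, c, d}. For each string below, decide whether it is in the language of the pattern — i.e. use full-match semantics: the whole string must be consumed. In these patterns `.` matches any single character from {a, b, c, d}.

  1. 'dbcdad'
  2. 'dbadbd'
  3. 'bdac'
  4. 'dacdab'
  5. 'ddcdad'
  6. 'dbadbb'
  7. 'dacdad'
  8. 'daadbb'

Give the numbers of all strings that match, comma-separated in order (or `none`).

1, 2, 4, 6, 7, 8

1 → match
2 → match
3 → no match — must start with 'd'
4 → match
5 → no match
6 → match
7 → match
8 → match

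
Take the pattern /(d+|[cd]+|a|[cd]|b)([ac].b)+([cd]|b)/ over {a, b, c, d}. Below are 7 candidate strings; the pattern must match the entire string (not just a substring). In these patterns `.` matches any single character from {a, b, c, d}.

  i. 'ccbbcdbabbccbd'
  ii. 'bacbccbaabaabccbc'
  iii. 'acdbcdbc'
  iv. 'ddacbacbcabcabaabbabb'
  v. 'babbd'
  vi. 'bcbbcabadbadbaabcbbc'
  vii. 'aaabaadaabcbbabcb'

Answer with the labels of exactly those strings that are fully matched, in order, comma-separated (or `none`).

i → match
ii → match
iii → match
iv → no match
v → match
vi → match
vii → no match

i, ii, iii, v, vi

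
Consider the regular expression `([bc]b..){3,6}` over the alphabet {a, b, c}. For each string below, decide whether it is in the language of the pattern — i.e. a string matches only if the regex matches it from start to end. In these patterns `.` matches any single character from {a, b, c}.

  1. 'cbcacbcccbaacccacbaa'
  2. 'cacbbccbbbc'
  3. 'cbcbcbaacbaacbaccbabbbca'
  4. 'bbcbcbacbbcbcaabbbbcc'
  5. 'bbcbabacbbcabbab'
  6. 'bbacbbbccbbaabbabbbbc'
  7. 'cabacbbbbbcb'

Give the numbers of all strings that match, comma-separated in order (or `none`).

1 → no match
2 → no match
3 → match
4 → no match
5 → no match
6 → no match
7 → no match

3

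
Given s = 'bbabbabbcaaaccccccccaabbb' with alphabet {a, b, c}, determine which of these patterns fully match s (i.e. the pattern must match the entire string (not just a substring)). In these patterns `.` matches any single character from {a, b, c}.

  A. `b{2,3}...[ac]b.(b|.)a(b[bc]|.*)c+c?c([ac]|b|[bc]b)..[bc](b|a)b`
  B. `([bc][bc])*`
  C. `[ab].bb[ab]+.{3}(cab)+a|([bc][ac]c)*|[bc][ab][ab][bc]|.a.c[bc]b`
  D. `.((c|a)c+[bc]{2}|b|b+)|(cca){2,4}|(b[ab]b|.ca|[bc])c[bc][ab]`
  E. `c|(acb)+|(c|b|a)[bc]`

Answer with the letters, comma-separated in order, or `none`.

A

A → match
B → no match
C → no match
D → no match
E → no match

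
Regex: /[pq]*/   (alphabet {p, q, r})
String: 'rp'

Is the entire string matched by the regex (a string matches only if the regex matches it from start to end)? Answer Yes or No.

No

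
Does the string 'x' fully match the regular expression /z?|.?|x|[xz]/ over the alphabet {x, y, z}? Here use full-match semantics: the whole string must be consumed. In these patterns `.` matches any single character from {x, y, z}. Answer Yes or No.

Yes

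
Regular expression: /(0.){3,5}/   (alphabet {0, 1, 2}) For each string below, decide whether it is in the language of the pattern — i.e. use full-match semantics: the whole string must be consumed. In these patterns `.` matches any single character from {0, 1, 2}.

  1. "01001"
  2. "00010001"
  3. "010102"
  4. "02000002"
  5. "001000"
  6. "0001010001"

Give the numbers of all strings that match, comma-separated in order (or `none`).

1. "01001" → no match
2. "00010001" → match
3. "010102" → match
4. "02000002" → match
5. "001000" → no match
6. "0001010001" → match

2, 3, 4, 6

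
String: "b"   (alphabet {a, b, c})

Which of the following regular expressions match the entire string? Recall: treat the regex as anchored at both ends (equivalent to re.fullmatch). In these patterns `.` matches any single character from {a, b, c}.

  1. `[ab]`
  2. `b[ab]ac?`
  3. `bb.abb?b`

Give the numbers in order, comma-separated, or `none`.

1

1 → match
2 → no match
3 → no match — must start with "bb"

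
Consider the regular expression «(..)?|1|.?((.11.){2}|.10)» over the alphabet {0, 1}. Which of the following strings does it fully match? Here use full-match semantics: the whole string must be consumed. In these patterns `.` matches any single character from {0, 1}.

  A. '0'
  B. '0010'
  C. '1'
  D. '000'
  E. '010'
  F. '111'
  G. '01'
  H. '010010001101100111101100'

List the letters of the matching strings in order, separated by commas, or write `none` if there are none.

A → no match
B → match
C → match
D → no match
E → match
F → no match
G → match
H → no match

B, C, E, G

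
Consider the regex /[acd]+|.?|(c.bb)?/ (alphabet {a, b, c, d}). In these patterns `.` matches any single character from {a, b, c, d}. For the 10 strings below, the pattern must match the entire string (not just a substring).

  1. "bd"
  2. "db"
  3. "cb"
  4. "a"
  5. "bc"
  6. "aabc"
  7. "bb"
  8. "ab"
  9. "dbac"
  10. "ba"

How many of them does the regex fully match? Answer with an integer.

1 → no match
2 → no match
3 → no match
4 → match
5 → no match
6 → no match
7 → no match
8 → no match
9 → no match
10 → no match
Total matched: 1

1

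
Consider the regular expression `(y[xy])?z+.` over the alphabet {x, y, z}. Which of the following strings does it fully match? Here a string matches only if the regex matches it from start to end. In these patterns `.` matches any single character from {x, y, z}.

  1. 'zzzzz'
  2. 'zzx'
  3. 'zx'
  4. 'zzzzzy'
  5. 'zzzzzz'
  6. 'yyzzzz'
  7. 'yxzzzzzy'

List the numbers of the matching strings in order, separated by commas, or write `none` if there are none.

1, 2, 3, 4, 5, 6, 7

1. 'zzzzz' → match
2. 'zzx' → match
3. 'zx' → match
4. 'zzzzzy' → match
5. 'zzzzzz' → match
6. 'yyzzzz' → match
7. 'yxzzzzzy' → match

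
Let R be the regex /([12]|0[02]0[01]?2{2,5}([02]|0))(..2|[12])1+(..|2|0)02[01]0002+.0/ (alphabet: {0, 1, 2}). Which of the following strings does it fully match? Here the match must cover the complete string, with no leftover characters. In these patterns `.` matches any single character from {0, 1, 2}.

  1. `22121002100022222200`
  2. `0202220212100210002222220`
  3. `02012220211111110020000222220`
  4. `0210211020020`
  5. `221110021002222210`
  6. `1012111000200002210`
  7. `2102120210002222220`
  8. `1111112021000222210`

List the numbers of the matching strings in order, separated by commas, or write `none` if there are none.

1, 2, 3, 6, 7, 8

1 → match
2 → match
3 → match
4 → no match
5 → no match
6 → match
7 → match
8 → match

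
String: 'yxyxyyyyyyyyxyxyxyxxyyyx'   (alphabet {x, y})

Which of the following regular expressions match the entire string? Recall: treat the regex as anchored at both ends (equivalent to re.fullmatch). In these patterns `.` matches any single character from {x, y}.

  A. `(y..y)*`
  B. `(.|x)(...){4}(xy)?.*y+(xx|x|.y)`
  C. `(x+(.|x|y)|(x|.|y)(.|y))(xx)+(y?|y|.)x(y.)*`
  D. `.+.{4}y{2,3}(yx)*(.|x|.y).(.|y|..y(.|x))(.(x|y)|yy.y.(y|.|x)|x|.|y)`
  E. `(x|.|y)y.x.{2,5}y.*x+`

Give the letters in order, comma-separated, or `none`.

A → no match
B → match
C → no match
D → match
E → no match

B, D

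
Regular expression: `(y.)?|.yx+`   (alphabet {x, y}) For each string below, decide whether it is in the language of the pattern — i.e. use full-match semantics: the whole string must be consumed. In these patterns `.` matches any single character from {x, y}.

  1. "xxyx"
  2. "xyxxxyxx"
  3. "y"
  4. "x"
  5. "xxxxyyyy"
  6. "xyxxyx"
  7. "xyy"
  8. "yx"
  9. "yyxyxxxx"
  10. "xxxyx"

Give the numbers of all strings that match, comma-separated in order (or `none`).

1 → no match
2 → no match
3 → no match
4 → no match
5 → no match
6 → no match
7 → no match
8 → match
9 → no match
10 → no match

8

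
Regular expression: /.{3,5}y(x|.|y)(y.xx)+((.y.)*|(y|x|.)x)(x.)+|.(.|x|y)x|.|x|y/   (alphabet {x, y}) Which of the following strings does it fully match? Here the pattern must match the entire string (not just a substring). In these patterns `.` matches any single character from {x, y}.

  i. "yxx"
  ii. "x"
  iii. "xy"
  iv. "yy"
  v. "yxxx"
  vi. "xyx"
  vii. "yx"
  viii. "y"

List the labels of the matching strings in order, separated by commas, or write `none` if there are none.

i, ii, vi, viii

i → match
ii → match
iii → no match
iv → no match
v → no match
vi → match
vii → no match
viii → match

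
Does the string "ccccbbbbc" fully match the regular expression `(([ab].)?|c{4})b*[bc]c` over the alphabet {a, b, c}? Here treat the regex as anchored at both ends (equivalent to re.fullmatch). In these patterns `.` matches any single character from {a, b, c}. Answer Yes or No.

Yes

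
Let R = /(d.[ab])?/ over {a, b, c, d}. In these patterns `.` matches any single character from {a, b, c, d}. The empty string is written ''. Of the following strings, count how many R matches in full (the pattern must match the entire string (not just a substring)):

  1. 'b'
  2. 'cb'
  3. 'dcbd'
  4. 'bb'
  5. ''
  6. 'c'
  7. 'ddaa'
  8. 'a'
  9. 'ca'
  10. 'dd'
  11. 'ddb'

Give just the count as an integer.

2

1. 'b' → no match
2. 'cb' → no match
3. 'dcbd' → no match
4. 'bb' → no match
5. '' → match
6. 'c' → no match
7. 'ddaa' → no match
8. 'a' → no match
9. 'ca' → no match
10. 'dd' → no match
11. 'ddb' → match
Total matched: 2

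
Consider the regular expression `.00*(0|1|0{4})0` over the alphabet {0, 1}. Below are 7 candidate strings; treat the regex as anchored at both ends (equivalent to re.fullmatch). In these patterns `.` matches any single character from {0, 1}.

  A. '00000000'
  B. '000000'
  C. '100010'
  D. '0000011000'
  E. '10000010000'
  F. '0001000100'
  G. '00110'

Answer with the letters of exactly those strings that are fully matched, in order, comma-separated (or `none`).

A, B, C

A → match
B → match
C → match
D → no match
E → no match
F → no match
G → no match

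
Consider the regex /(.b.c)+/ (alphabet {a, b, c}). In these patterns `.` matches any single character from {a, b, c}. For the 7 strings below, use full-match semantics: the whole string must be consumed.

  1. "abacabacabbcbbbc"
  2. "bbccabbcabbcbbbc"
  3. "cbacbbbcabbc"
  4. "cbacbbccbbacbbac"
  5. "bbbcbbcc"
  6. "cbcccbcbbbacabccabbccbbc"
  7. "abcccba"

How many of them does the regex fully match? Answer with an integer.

1 → match
2 → match
3 → match
4 → match
5 → match
6 → no match
7 → no match — must end with "c"
Total matched: 5

5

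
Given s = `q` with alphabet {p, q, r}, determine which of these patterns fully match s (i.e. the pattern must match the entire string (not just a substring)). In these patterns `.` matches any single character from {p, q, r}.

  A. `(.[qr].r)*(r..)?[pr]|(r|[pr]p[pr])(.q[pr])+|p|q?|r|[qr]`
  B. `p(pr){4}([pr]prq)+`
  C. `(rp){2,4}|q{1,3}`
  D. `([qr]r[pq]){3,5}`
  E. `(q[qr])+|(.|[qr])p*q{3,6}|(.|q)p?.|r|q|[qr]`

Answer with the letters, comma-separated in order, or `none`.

A, C, E

A → match
B → no match — must start with `ppr`
C → match
D → no match
E → match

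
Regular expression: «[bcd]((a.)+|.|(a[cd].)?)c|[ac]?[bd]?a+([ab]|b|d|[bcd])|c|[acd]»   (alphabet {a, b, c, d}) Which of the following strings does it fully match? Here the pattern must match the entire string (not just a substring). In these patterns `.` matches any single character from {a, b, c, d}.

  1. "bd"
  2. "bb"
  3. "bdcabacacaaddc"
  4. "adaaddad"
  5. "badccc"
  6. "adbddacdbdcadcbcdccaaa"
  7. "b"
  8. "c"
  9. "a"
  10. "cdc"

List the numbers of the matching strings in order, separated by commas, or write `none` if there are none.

1 → no match
2 → no match
3 → no match
4 → no match
5 → no match
6 → no match
7 → no match
8 → match
9 → match
10 → match

8, 9, 10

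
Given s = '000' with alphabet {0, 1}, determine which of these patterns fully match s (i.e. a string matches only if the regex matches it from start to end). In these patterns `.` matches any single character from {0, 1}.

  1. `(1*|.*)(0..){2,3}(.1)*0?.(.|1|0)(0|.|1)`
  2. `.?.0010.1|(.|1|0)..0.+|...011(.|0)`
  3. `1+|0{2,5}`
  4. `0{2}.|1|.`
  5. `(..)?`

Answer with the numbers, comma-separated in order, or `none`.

1 → no match
2 → no match
3 → match
4 → match
5 → no match

3, 4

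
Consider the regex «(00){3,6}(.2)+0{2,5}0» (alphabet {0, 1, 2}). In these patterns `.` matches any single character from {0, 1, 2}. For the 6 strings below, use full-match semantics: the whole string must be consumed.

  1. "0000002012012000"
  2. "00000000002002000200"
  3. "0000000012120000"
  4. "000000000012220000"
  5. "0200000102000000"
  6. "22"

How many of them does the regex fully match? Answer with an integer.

2

1 → no match
2 → no match
3 → match
4 → match
5 → no match — must start with "00"
6 → no match — must start with "00"
Total matched: 2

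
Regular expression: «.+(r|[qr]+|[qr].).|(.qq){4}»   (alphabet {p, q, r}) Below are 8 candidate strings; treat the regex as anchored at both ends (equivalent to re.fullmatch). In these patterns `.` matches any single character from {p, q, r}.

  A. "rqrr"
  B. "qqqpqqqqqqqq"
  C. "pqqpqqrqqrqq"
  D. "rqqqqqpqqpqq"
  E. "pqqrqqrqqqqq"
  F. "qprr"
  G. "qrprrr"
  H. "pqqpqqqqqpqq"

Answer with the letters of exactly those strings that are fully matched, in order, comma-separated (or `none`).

A → match
B → match
C → match
D → match
E → match
F → match
G → match
H → match

A, B, C, D, E, F, G, H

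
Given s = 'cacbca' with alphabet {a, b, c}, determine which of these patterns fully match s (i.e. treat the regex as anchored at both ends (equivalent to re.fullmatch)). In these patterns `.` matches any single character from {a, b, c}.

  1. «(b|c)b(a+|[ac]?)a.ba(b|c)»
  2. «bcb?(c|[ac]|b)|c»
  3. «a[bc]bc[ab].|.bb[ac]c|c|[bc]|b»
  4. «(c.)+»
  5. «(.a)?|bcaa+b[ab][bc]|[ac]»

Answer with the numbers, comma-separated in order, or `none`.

1 → no match
2 → no match
3 → no match
4 → match
5 → no match

4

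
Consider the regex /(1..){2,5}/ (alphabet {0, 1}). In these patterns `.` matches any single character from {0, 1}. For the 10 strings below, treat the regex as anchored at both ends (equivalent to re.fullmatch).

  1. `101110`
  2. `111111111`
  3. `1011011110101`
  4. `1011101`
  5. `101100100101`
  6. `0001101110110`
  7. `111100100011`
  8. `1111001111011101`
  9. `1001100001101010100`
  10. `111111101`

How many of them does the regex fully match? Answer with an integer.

4

1 → match
2 → match
3 → no match
4 → no match
5 → match
6 → no match — must start with `1`
7 → no match
8 → no match
9 → no match
10 → match
Total matched: 4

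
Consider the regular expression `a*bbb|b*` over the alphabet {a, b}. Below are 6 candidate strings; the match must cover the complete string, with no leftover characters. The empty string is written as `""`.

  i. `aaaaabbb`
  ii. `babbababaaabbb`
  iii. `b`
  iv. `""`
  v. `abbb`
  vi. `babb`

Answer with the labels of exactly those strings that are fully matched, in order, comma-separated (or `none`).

i, iii, iv, v

i → match
ii → no match
iii → match
iv → match
v → match
vi → no match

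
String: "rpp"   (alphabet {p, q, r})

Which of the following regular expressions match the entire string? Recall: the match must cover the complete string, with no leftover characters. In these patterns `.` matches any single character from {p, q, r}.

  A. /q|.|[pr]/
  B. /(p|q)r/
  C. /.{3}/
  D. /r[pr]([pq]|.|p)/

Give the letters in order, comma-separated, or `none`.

A → no match
B → no match — must end with "r"
C → match
D → match

C, D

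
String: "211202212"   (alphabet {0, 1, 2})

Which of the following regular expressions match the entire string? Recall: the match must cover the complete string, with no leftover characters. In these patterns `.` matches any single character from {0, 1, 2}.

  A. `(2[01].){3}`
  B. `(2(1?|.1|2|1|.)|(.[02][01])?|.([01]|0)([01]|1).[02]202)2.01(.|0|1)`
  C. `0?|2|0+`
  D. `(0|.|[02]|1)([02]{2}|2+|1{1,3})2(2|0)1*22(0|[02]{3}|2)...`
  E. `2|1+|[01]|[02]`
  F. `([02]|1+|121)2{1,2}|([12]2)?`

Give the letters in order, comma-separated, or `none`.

A

A → match
B → no match
C → no match
D → no match
E → no match
F → no match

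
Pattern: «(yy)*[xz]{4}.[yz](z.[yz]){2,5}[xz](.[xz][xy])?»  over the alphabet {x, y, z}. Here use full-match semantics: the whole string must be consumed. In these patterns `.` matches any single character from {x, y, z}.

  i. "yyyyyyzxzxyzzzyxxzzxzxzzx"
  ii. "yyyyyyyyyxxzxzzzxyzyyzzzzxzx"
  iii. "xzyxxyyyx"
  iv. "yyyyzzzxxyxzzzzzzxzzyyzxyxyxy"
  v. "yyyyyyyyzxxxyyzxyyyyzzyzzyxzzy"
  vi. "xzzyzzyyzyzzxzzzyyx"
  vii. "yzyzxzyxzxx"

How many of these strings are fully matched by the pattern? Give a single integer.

i → no match
ii → no match
iii → no match
iv → no match
v → no match
vi → no match
vii → no match
Total matched: 0

0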